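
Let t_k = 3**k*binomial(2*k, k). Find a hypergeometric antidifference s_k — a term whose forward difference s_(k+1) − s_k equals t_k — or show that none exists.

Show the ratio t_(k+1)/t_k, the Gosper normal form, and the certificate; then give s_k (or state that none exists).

The ratio is 6*(2*k + 1)/(k + 1).
A = 12*k + 6, B = k + 1, C = 1.
f must satisfy (12*k + 6)·f(k+1) − (k)·f(k) = 1.
Degrees (1,1,0) ⇒ d ≤ -1.
d = -1 < 0 ⇒ no nonzero polynomial f; not summable.

none (Gosper's algorithm certifies no s_k)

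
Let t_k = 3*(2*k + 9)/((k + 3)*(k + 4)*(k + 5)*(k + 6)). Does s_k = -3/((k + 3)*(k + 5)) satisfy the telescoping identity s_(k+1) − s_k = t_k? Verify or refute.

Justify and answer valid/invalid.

Valid — Δs_k = t_k.

s_(k+1) = -3/((k + 4)*(k + 6))
s_(k+1) − s_k = 3*(2*k + 9)/(k**4 + 18*k**3 + 119*k**2 + 342*k + 360)
(s_(k+1) − s_k) − t_k = 0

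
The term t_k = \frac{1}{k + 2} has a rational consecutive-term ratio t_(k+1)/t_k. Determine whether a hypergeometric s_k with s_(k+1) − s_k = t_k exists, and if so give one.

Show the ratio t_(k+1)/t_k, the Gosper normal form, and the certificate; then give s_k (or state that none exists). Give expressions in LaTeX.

r(k) = (k + 2)/(k + 3) after simplifying.
So A=k + 2 and B=k + 3, with C=1.
Set up (k + 2)·f(k+1) − (k + 2)·f(k) − (1) = 0.
Bound: deg f ≤ 0.
Write f(k) = c0. Then LHS − RHS = -1, requiring -1 = 0: contradictory. No certificate.

no hypergeometric antidifference exists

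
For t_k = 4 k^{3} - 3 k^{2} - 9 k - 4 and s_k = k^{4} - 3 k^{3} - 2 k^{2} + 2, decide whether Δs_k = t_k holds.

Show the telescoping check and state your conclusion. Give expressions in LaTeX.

s_(k+1) = k**4 + k**3 - 5*k**2 - 9*k - 2
s_(k+1) − s_k = 4*k**3 - 3*k**2 - 9*k - 4
(s_(k+1) − s_k) − t_k = 0

Valid: the claim telescopes to t_k.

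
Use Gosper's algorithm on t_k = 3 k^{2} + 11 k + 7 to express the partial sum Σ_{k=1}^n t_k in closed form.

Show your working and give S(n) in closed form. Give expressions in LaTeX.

S(n) = n \left(n^{2} + 7 n + 13\right)

t_(k+1)/t_k = (3*k**2 + 17*k + 21)/(3*k**2 + 11*k + 7).
Take A(k)=1, B(k)=1, C(k)=k**2 + 11*k/3 + 7/3.
Need (1)·f(k+1) − (1)·f(k) = k**2 + 11*k/3 + 7/3.
Bound: deg f ≤ 3.
Coefficient equations give f(k) = k*(k**2 + 4*k + 2)/3.
So s_k = (B(k−1)f/C)·t_k = (k*(k**2 + 4*k + 2)/(3*k**2 + 11*k + 7))·t_k = k*(k**2 + 4*k + 2).
Check: Δs_k = 3*k**2 + 11*k + 7. ✓
s_(n+1) = n**3 + 7*n**2 + 13*n + 7 and s_(1) = 7, so S(n) = n*(n**2 + 7*n + 13).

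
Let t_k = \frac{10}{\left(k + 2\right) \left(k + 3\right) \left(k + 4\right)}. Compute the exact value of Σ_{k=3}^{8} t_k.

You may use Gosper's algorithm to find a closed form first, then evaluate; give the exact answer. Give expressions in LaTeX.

Σ = 17/132

r(k) = (k + 2)/(k + 5) after simplifying.
Gosper form: A/B · C(k+1)/C(k) with A=k + 2, B=k + 5, C=1.
Need (k + 2)·f(k+1) − (k + 4)·f(k) = 1.
d = 2 from the (1,1,0) case.
Match coefficients ⇒ f(k) = k*(k + 5)/12.
Get s_k = R·t_k = 5*k*(k + 5)/(6*(k + 2)*(k + 3)) with R(k) = B(k−1)f(k)/C(k) = k*(k + 4)*(k + 5)/12.
Δs = 10/(k**3 + 9*k**2 + 26*k + 24), as required.
Telescoping: Σ = s_(9) − s_(3) = 35/44 − (2/3) = 17/132.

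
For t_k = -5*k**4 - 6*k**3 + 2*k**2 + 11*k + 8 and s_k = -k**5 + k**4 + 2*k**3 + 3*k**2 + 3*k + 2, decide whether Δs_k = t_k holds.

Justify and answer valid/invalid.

s_(k+1) = -k**5 - 4*k**4 - 4*k**3 + 5*k**2 + 14*k + 10
s_(k+1) − s_k = -5*k**4 - 6*k**3 + 2*k**2 + 11*k + 8
(s_(k+1) − s_k) − t_k = 0

valid (s_(k+1) − s_k reduces to t_k)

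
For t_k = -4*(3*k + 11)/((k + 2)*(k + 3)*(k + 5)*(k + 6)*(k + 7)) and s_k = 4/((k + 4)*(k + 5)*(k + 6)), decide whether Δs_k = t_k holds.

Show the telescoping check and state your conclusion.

s_(k+1) = 4/((k + 5)*(k + 6)*(k + 7))
s_(k+1) − s_k = -12/((k + 4)*(k + 5)*(k + 6)*(k + 7))
(s_(k+1) − s_k) − t_k = 8*(4*k + 13)/(k**6 + 27*k**5 + 295*k**4 + 1665*k**3 + 5104*k**2 + 8028*k + 5040)

Invalid: residual 8*(4*k + 13)/(k**6 + 27*k**5 + 295*k**4 + 1665*k**3 + 5104*k**2 + 8028*k + 5040) ≠ 0.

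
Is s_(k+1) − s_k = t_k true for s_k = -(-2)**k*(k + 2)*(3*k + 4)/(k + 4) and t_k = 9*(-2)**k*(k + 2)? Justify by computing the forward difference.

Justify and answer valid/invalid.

s_(k+1) = 2*(-2)**k*(k + 3)*(3*k + 7)/(k + 5)
s_(k+1) − s_k = (-2)**k*(9*k**3 + 81*k**2 + 228*k + 208)/(k**2 + 9*k + 20)
(s_(k+1) − s_k) − t_k = (-2)**(k + 1)*(9*k**2 + 57*k + 76)/(k**2 + 9*k + 20)

Invalid: residual (-2)**(k + 1)*(9*k**2 + 57*k + 76)/(k**2 + 9*k + 20) ≠ 0.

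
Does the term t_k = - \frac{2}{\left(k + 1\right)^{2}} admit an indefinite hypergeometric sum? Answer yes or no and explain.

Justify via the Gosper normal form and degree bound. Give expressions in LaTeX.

Ratio r(k) = (k + 1)**2/(k + 2)**2.
Gosper form: A/B · C(k+1)/C(k) with A=k**2 + 2*k + 1, B=k**2 + 4*k + 4, C=1.
f must satisfy (k**2 + 2*k + 1)·f(k+1) − (k**2 + 2*k + 1)·f(k) = 1.
Degrees (2,2,0) ⇒ d ≤ 0.
Put f(k) = c0: A·f(k+1) − B(k−1)·f(k) − C = -1; need -1 = 0 — inconsistent ⇒ no f, not summable.

No — the linear system for f has no solution.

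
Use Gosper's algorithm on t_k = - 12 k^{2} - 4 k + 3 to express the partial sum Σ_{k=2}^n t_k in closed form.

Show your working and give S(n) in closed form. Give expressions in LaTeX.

S(n) = - 4 n^{3} - 8 n^{2} - n + 13

t_(k+1)/t_k = (12*k**2 + 28*k + 13)/(12*k**2 + 4*k - 3).
Gosper form: A/B · C(k+1)/C(k) with A=1, B=1, C=k**2 + k/3 - 1/4.
Set up (1)·f(k+1) − (1)·f(k) − (k**2 + k/3 - 1/4) = 0.
d = 3 from the (0,0,2) case.
Coefficient equations give f(k) = k*(2*k - 3)*(2*k + 1)/12.
Certificate R = B(k−1)f/C = k*(2*k - 3)*(2*k + 1)/(12*k**2 + 4*k - 3) gives s_k = k*(-4*k**2 + 4*k + 3).
Verify: -12*k**2 - 4*k + 3 matches t_k.
Telescope: S(n) = s_(n+1) − s_(2) = -4*n**3 - 8*n**2 - n + 3 − (-10) = -4*n**3 - 8*n**2 - n + 13.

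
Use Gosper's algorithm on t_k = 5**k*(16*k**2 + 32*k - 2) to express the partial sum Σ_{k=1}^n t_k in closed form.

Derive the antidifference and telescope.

S(n) = 20*5**n*n**2 + 30*5**n*n - 5*5**n + 5

The ratio is 5*(8*k**2 + 32*k + 23)/(8*k**2 + 16*k - 1).
So A=5 and B=1, with C=k**2 + 2*k - 1/8.
Key eq: (5)·f(k+1) = (1)·f(k) + (k**2 + 2*k - 1/8).
Bound: deg f ≤ 2.
Solve for f: f(k) = (4*k**2 - 2*k - 3)/16 (degree 2 ≤ 2).
Certificate R = B(k−1)f/C = (4*k**2 - 2*k - 3)/(2*(8*k**2 + 16*k - 1)) gives s_k = 5**k*(4*k**2 - 2*k - 3).
Verify: 5**k*(16*k**2 + 32*k - 2) matches t_k.
s_(n+1) = 5**(n + 1)*(4*n**2 + 6*n - 1) and s_(1) = -5, so S(n) = 20*5**n*n**2 + 30*5**n*n - 5*5**n + 5.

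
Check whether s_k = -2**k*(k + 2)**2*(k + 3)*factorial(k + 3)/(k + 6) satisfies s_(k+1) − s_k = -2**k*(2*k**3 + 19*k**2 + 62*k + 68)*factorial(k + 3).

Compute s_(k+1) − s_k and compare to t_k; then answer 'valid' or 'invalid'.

s_(k+1) = -2**(k + 1)*(k + 3)**2*(k + 4)*factorial(k + 4)/(k + 7)
s_(k+1) − s_k = -2**k*(k + 3)*(2*k**4 + 33*k**3 + 201*k**2 + 544*k + 548)*factorial(k + 3)/((k + 6)*(k + 7))
(s_(k+1) − s_k) − t_k = 3*2**k*(2*k**4 + 31*k**3 + 175*k**2 + 436*k + 404)*factorial(k + 3)/((k + 6)*(k + 7))

Invalid: residual 3*2**k*(2*k**4 + 31*k**3 + 175*k**2 + 436*k + 404)*factorial(k + 3)/((k + 6)*(k + 7)) ≠ 0.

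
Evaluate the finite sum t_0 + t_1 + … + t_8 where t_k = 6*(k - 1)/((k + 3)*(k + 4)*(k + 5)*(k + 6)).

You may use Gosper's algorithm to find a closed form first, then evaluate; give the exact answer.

The ratio is k*(k + 3)/((k - 1)*(k + 7)).
Normal form (A,B,C) = (k + 3, k + 7, k - 1).
Set up (k + 3)·f(k+1) − (k + 6)·f(k) − (k - 1) = 0.
deg f ≤ 3 (via 1,1,1).
Match coefficients ⇒ f(k) = k*(k - 7)*(k + 19)/360.
Get s_k = R·t_k = k*(k**2 + 12*k - 133)/(60*(k + 3)*(k + 4)*(k + 5)) with R(k) = B(k−1)f(k)/C(k) = k*(k - 7)*(k + 6)*(k + 19)/(360*(k - 1)).
Δs = 6*(k - 1)/(k**4 + 18*k**3 + 119*k**2 + 342*k + 360), as required.
Telescoping: Σ = s_(9) − s_(0) = 1/260 − (0) = 1/260.

Σ = 1/260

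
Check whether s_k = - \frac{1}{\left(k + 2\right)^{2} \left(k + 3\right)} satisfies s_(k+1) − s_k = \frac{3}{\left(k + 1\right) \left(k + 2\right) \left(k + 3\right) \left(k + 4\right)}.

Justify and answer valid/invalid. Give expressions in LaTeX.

Invalid: residual \frac{2 \left(- 2 k - 5\right)}{k^{6} + 15 k^{5} + 91 k^{4} + 285 k^{3} + 484 k^{2} + 420 k + 144} ≠ 0.

s_(k+1) = -1/((k + 3)**2*(k + 4))
s_(k+1) − s_k = (3*k + 8)/(k**5 + 14*k**4 + 77*k**3 + 208*k**2 + 276*k + 144)
(s_(k+1) − s_k) − t_k = 2*(-2*k - 5)/(k**6 + 15*k**5 + 91*k**4 + 285*k**3 + 484*k**2 + 420*k + 144)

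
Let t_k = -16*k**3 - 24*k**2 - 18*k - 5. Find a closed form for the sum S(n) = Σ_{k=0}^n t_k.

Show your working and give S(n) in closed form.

S(n) = -4*n**4 - 16*n**3 - 25*n**2 - 18*n - 5

Ratio r(k) = (16*k**3 + 72*k**2 + 114*k + 63)/(16*k**3 + 24*k**2 + 18*k + 5).
Factor: A=1; B=1; C=k**3 + 3*k**2/2 + 9*k/8 + 5/16.
Solve (1)·f(k+1) − (1)·f(k) = k**3 + 3*k**2/2 + 9*k/8 + 5/16.
Degrees (0,0,3) ⇒ d ≤ 4.
Match coefficients ⇒ f(k) = k**2*(4*k**2 + 1)/16.
Then R = B(k−1)f/C = k**2*(4*k**2 + 1)/((2*k + 1)*(8*k**2 + 8*k + 5)), so s_k = R(k)·t_k = -4*k**4 - k**2.
Check: Δs_k = -16*k**3 - 24*k**2 - 18*k - 5. ✓
Evaluate: s_(n+1) = -4*n**4 - 16*n**3 - 25*n**2 - 18*n - 5; subtract s_(0) = 0 ⇒ S(n) = -4*n**4 - 16*n**3 - 25*n**2 - 18*n - 5.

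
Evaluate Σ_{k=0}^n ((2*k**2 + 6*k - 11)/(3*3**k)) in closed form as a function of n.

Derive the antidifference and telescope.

Step 1: r(k) = (2*k**2 + 10*k - 3)/(3*(2*k**2 + 6*k - 11)).
A = 1/3, B = 1, C = k**2 + 3*k - 11/2.
Set up (1/3)·f(k+1) − (1)·f(k) − (k**2 + 3*k - 11/2) = 0.
From deg A=0, deg B=0, deg C=2: d=2.
Solving with deg f ≤ 2: f(k) = -3*(k**2 + 4*k - 3)/2.
R(k) = B(k−1)·f(k)/C(k) = -3*(k**2 + 4*k - 3)/(2*k**2 + 6*k - 11); s_k = R·t_k = (-k**2 - 4*k + 3)/3**k.
s_(k+1) − s_k = (2*k**2 + 6*k - 11)/(3*3**k) = t_k.
Evaluate: s_(n+1) = 3**(-n - 1)*(-n**2 - 6*n - 2); subtract s_(0) = 3 ⇒ S(n) = 3**(-n - 1)*(-3**(n + 2) - n**2 - 6*n - 2).

S(n) = 3**(-n - 1)*(-3**(n + 2) - n**2 - 6*n - 2)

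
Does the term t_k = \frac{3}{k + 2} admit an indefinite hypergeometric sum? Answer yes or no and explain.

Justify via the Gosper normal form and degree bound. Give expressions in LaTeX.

No; the coefficient equations for f are inconsistent.

t_(k+1)/t_k = (k + 2)/(k + 3).
Gosper form: A/B · C(k+1)/C(k) with A=k + 2, B=k + 3, C=1.
Set up (k + 2)·f(k+1) − (k + 2)·f(k) − (1) = 0.
Degrees (1,1,0) ⇒ d ≤ 0.
Write f(k) = c0. Then LHS − RHS = -1, requiring -1 = 0: contradictory. No certificate.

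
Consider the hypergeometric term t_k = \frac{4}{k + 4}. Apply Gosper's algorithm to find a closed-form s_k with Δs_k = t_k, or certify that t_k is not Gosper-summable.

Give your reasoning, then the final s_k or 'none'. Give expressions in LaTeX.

not Gosper-summable; s_k does not exist

The ratio is (k + 4)/(k + 5).
Normal form (A,B,C) = (k + 4, k + 5, 1).
Key eq: (k + 4)·f(k+1) = (k + 4)·f(k) + (1).
Bound: deg f ≤ 0.
Write f(k) = c0. Then LHS − RHS = -1, requiring -1 = 0: contradictory. No certificate.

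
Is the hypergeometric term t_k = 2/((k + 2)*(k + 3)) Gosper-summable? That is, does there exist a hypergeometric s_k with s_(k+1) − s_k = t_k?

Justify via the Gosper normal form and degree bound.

Yes. s_k = k/(k + 2).

The ratio is (k + 2)/(k + 4).
Gosper form: A/B · C(k+1)/C(k) with A=k + 2, B=k + 4, C=1.
Solve (k + 2)·f(k+1) − (k + 3)·f(k) = 1.
From deg A=1, deg B=1, deg C=0: d=1.
A polynomial solution: f(k) = k/2.
R(k) = B(k−1)·f(k)/C(k) = k*(k + 3)/2; s_k = R·t_k = k/(k + 2).
Check: Δs_k = 2/(k**2 + 5*k + 6). ✓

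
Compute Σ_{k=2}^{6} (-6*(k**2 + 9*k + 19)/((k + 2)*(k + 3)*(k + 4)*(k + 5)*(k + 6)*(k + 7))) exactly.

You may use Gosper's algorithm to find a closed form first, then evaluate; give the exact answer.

Σ = -365/41184

t_(k+1)/t_k = (k + 2)*(9*k + (k + 1)**2 + 28)/((k + 8)*(k**2 + 9*k + 19)).
A = k + 2, B = k + 8, C = k**2 + 9*k + 19.
Set up (k + 2)·f(k+1) − (k + 7)·f(k) − (k**2 + 9*k + 19) = 0.
deg f ≤ 5 (via 1,1,2).
Solving with deg f ≤ 5: f(k) = k*(k + 3)*(k + 5)*(k**2 + 12*k + 44)/144.
Then R = B(k−1)f/C = k*(k + 3)*(k + 5)*(k + 7)*(k**2 + 12*k + 44)/(144*(k**2 + 9*k + 19)), so s_k = R(k)·t_k = k*(-k**2 - 12*k - 44)/(24*(k**3 + 12*k**2 + 44*k + 48)).
Δs = 6*(-k**2 - 9*k - 19)/(k**6 + 27*k**5 + 295*k**4 + 1665*k**3 + 5104*k**2 + 8028*k + 5040), as required.
Σ_(k=2)^(6) t_k = s_(7) − s_(2) = -413/10296 − (-1/32) = -365/41184.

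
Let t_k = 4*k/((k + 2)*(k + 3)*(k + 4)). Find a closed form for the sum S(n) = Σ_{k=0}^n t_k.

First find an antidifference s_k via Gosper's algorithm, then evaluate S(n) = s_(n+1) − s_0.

S(n) = 2*n*(n + 1)/(3*(n**2 + 7*n + 12))

Compute t_(k+1)/t_k: get (k + 1)*(k + 2)/(k*(k + 5)).
Gosper form: A/B · C(k+1)/C(k) with A=k + 2, B=k + 5, C=k.
Solve (k + 2)·f(k+1) − (k + 4)·f(k) = k.
From deg A=1, deg B=1, deg C=1: d=2.
A polynomial solution: f(k) = k*(k - 1)/6.
Certificate R = B(k−1)f/C = (k - 1)*(k + 4)/6 gives s_k = 2*k*(k - 1)/(3*(k + 2)*(k + 3)).
Verify: 4*k/(k**3 + 9*k**2 + 26*k + 24) matches t_k.
Evaluate: s_(n+1) = 2*n*(n + 1)/(3*(n**2 + 7*n + 12)); subtract s_(0) = 0 ⇒ S(n) = 2*n*(n + 1)/(3*(n**2 + 7*n + 12)).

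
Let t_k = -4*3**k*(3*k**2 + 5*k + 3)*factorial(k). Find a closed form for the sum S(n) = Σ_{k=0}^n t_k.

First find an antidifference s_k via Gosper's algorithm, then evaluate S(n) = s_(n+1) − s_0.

S(n) = -12*3**n*(n + 1)*factorial(n + 1)

Ratio r(k) = 3*(3*k**3 + 14*k**2 + 22*k + 11)/(3*k**2 + 5*k + 3).
Take A(k)=3*k + 3, B(k)=1, C(k)=k**2 + 5*k/3 + 1.
Set up (3*k + 3)·f(k+1) − (1)·f(k) − (k**2 + 5*k/3 + 1) = 0.
d = 1 from the (1,0,2) case.
Solving with deg f ≤ 1: f(k) = k/3.
Certificate R = B(k−1)f/C = k/(3*k**2 + 5*k + 3) gives s_k = -4*3**k*k*factorial(k).
Δs = -4*3**k*(3*k**2 + 5*k + 3)*factorial(k), as required.
Telescope: S(n) = s_(n+1) − s_(0) = -12*3**n*(n + 1)*factorial(n + 1) − (0) = -12*3**n*(n + 1)*factorial(n + 1).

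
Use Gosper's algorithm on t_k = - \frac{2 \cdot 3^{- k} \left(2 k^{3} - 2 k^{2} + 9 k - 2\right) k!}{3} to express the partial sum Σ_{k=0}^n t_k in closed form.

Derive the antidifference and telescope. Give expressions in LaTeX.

Step 1: r(k) = (2*k**4 + 6*k**3 + 15*k**2 + 18*k + 7)/(3*(2*k**3 - 2*k**2 + 9*k - 2)).
A = k/3 + 1/3, B = 1, C = k**3 - k**2 + 9*k/2 - 1.
f must satisfy (k/3 + 1/3)·f(k+1) − (1)·f(k) = k**3 - k**2 + 9*k/2 - 1.
d = 2 from the (1,0,3) case.
A polynomial solution: f(k) = 3*(2*k**2 - 2*k + 1)/2.
Certificate R = B(k−1)f/C = 3*(2*k**2 - 2*k + 1)/(2*k**3 - 2*k**2 + 9*k - 2) gives s_k = -2*(2*k**2 - 2*k + 1)*factorial(k)/3**k.
Verify: -2*(2*k**3 - 2*k**2 + 9*k - 2)*factorial(k)/(3*3**k) matches t_k.
Evaluate: s_(n+1) = -2*3**(-n - 1)*(2*n**2 + 2*n + 1)*factorial(n + 1); subtract s_(0) = -2 ⇒ S(n) = (6*3**n - 4*n**3*factorial(n) - 8*n**2*factorial(n) - 6*n*factorial(n) - 2*factorial(n))/(3*3**n).

S(n) = \frac{3^{- n} \left(6 \cdot 3^{n} - 4 n^{3} n! - 8 n^{2} n! - 6 n n! - 2 n!\right)}{3}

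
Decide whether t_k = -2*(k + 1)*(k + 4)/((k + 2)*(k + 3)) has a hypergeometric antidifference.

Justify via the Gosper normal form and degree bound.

Step 1: r(k) = (k + 2)**2*(k + 5)/((k + 1)*(k + 4)**2).
So A=k + 2 and B=k + 4, with C=k**2 + 5*k + 4.
Set up (k + 2)·f(k+1) − (k + 3)·f(k) − (k**2 + 5*k + 4) = 0.
deg f ≤ 2 (via 1,1,2).
Solve for f: f(k) = k*(k + 1) (degree 2 ≤ 2).
Get s_k = R·t_k = 2*k*(-k - 1)/(k + 2) with R(k) = B(k−1)f(k)/C(k) = k*(k + 3)/(k + 4).
Δs = 2*(-k**2 - 5*k - 4)/(k**2 + 5*k + 6), as required.

Yes. s_k = 2*k*(-k - 1)/(k + 2).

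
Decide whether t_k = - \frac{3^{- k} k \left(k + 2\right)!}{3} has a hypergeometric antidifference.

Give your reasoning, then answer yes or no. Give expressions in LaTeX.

Yes. s_k = - 3^{- k} \left(k + 2\right)!.

Step 1: r(k) = (k + 1)*(k + 3)/(3*k).
Take A(k)=k/3 + 1, B(k)=1, C(k)=k.
f must satisfy (k/3 + 1)·f(k+1) − (1)·f(k) = k.
From deg A=1, deg B=0, deg C=1: d=0.
Coefficient equations give f(k) = 3.
Get s_k = R·t_k = -factorial(k + 2)/3**k with R(k) = B(k−1)f(k)/C(k) = 3/k.
s_(k+1) − s_k = -k*factorial(k + 2)/(3*3**k) = t_k.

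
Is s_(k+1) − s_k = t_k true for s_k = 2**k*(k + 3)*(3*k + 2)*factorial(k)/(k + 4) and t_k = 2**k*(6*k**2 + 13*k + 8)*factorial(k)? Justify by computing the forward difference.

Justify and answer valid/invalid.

Invalid: residual -2**k*(6*k**3 + 37*k**2 + 57*k + 30)*factorial(k)/((k + 4)*(k + 5)) ≠ 0.

s_(k+1) = 2**(k + 1)*(k + 4)*(3*k + 5)*factorial(k + 1)/(k + 5)
s_(k+1) − s_k = 2**k*(6*k**4 + 61*k**3 + 208*k**2 + 275*k + 130)*factorial(k)/((k + 4)*(k + 5))
(s_(k+1) − s_k) − t_k = -2**k*(6*k**3 + 37*k**2 + 57*k + 30)*factorial(k)/((k + 4)*(k + 5))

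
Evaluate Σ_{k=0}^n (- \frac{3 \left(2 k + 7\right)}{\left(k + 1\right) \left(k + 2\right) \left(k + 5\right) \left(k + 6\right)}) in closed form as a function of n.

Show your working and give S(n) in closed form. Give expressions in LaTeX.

The ratio is (k + 1)*(k + 5)*(2*k + 9)/((k + 3)*(k + 7)*(2*k + 7)).
Gosper form: A/B · C(k+1)/C(k) with A=k + 1, B=k + 7, C=k**3 + 21*k**2/2 + 73*k/2 + 42.
Need (k + 1)·f(k+1) − (k + 6)·f(k) = k**3 + 21*k**2/2 + 73*k/2 + 42.
deg f ≤ 5 (via 1,1,3).
Coefficient equations give f(k) = k*(k + 2)*(k + 3)*(k + 4)*(k + 6)/10.
So s_k = (B(k−1)f/C)·t_k = (k*(k + 2)*(k + 6)**2/(5*(2*k + 7)))·t_k = 3*k*(-k - 6)/(5*(k**2 + 6*k + 5)).
s_(k+1) − s_k = 3*(-2*k - 7)/(k**4 + 14*k**3 + 65*k**2 + 112*k + 60) = t_k.
Σ_(k=0)^n t_k = s_(n+1) − s_(0) = (3*(-n**2 - 8*n - 7)/(5*(n**2 + 8*n + 12))) − (0), i.e. 3*(-n**2 - 8*n - 7)/(5*(n**2 + 8*n + 12)).

S(n) = \frac{3 \left(- n^{2} - 8 n - 7\right)}{5 \left(n^{2} + 8 n + 12\right)}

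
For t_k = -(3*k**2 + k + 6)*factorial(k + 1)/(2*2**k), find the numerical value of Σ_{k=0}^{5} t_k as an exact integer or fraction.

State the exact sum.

r(k) = (k + 2)*(k + 3*(k + 1)**2 + 7)/(2*(3*k**2 + k + 6)) after simplifying.
A = k/2 + 1, B = 1, C = k**2 + k/3 + 2.
Set up (k/2 + 1)·f(k+1) − (1)·f(k) − (k**2 + k/3 + 2) = 0.
d = 1 from the (1,0,2) case.
Coefficient equations give f(k) = 2*(3*k - 2)/3.
Certificate R = B(k−1)f/C = 2*(3*k - 2)/(3*k**2 + k + 6) gives s_k = -(3*k - 2)*factorial(k + 1)/2**k.
Verify: -(3*k**2 + k + 6)*factorial(k + 1)/(2*2**k) matches t_k.
Telescoping: Σ = s_(6) − s_(0) = -1260 − (2) = -1262.

Σ = -1262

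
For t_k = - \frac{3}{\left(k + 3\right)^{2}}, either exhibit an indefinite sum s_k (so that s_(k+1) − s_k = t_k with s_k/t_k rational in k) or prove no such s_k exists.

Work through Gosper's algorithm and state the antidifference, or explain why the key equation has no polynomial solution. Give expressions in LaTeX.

none (Gosper's algorithm certifies no s_k)

r(k) = (k + 3)**2/(k + 4)**2 after simplifying.
Factor: A=k**2 + 6*k + 9; B=k**2 + 8*k + 16; C=1.
Solve (k**2 + 6*k + 9)·f(k+1) − (k**2 + 6*k + 9)·f(k) = 1.
deg f ≤ 0 (via 2,2,0).
Generic f = c0 gives residual -1; -1 = 0 cannot hold, so t_k is not Gosper-summable.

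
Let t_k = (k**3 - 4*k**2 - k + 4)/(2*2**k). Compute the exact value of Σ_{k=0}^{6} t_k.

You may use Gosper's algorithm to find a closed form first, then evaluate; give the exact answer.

Σ = 107/64

Step 1: r(k) = k*(k**2 - k - 6)/(2*(k**3 - 4*k**2 - k + 4)).
So A=1/2 and B=1, with C=k**3 - 4*k**2 - k + 4.
Solve (1/2)·f(k+1) − (1)·f(k) = k**3 - 4*k**2 - k + 4.
Degrees (0,0,3) ⇒ d ≤ 3.
Solve for f: f(k) = -2*(k**3 - k**2 + 4) (degree 3 ≤ 3).
So s_k = (B(k−1)f/C)·t_k = (-2*(k**3 - k**2 + 4)/((k - 4)*(k - 1)*(k + 1)))·t_k = (-k**3 + k**2 - 4)/2**k.
s_(k+1) − s_k = (k**3 - 4*k**2 - k + 4)/(2*2**k) = t_k.
Telescoping: Σ = s_(7) − s_(0) = -149/64 − (-4) = 107/64.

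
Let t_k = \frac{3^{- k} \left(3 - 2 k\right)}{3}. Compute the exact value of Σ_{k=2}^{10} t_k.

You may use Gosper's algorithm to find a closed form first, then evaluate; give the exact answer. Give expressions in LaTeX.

Σ = -19673/177147

Compute t_(k+1)/t_k: get (2*k - 1)/(3*(2*k - 3)).
Factor: A=1/3; B=1; C=k - 3/2.
Key eq: (1/3)·f(k+1) = (1)·f(k) + (k - 3/2).
deg f ≤ 1 (via 0,0,1).
A polynomial solution: f(k) = -3*(k - 1)/2.
Get s_k = R·t_k = (k - 1)/3**k with R(k) = B(k−1)f(k)/C(k) = -3*(k - 1)/(2*k - 3).
s_(k+1) − s_k = (3 - 2*k)/(3*3**k) = t_k.
Telescoping: Σ = s_(11) − s_(2) = 10/177147 − (1/9) = -19673/177147.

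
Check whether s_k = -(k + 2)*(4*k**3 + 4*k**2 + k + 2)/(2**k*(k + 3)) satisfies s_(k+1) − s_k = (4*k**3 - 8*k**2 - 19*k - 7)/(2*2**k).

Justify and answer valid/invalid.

s_(k+1) = -(k + 3)*(k + 4*(k + 1)**3 + 4*(k + 1)**2 + 3)/(2*2**k*(k + 4))
s_(k+1) − s_k = (4*k**5 + 16*k**4 - 39*k**3 - 201*k**2 - 215*k - 67)/(2*2**k*(k**2 + 7*k + 12))
(s_(k+1) − s_k) − t_k = (-4*k**4 - 12*k**3 + 35*k**2 + 62*k + 17)/(2*2**k*(k**2 + 7*k + 12))

Invalid: residual (-4*k**4 - 12*k**3 + 35*k**2 + 62*k + 17)/(2*2**k*(k**2 + 7*k + 12)) ≠ 0.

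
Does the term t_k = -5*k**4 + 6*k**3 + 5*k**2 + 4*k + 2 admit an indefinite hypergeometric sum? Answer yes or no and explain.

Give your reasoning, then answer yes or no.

Step 1: r(k) = (5*k**4 + 14*k**3 + 7*k**2 - 12*k - 12)/(5*k**4 - 6*k**3 - 5*k**2 - 4*k - 2).
Gosper form: A/B · C(k+1)/C(k) with A=1, B=1, C=k**4 - 6*k**3/5 - k**2 - 4*k/5 - 2/5.
Solve (1)·f(k+1) − (1)·f(k) = k**4 - 6*k**3/5 - k**2 - 4*k/5 - 2/5.
Bound: deg f ≤ 5.
Solve for f: f(k) = k*(k**4 - 4*k**3 + 3*k**2 - k - 1)/5 (degree 5 ≤ 5).
Certificate R = B(k−1)f/C = k*(k**4 - 4*k**3 + 3*k**2 - k - 1)/(5*k**4 - 6*k**3 - 5*k**2 - 4*k - 2) gives s_k = k*(-k**4 + 4*k**3 - 3*k**2 + k + 1).
Verify: -5*k**4 + 6*k**3 + 5*k**2 + 4*k + 2 matches t_k.

Yes. s_k = k*(-k**4 + 4*k**3 - 3*k**2 + k + 1).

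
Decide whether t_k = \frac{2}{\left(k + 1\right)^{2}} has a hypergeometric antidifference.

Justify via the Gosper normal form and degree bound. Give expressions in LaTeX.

t_(k+1)/t_k = (k + 1)**2/(k + 2)**2.
Take A(k)=k**2 + 2*k + 1, B(k)=k**2 + 4*k + 4, C(k)=1.
Need (k**2 + 2*k + 1)·f(k+1) − (k**2 + 2*k + 1)·f(k) = 1.
Degrees (2,2,0) ⇒ d ≤ 0.
f = c0 ⇒ A·f(k+1) − B(k−1)·f(k) − C = -1. The system {-1 = 0} is inconsistent; no antidifference.

No — the linear system for f has no solution.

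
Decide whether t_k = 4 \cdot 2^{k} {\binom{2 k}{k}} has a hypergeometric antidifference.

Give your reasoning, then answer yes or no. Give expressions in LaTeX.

Compute t_(k+1)/t_k: get 4*(2*k + 1)/(k + 1).
Take A(k)=8*k + 4, B(k)=k + 1, C(k)=1.
Solve (8*k + 4)·f(k+1) − (k)·f(k) = 1.
Bound: deg f ≤ -1.
Negative degree bound (-1): no f exists, t_k not Gosper-summable.

No — negative degree bound, so no certificate f.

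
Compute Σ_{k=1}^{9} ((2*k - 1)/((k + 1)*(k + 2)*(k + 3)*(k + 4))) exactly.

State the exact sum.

Σ = 41/1144

Ratio r(k) = (k + 1)*(2*k + 1)/((k + 5)*(2*k - 1)).
So A=k + 1 and B=k + 5, with C=k - 1/2.
Key eq: (k + 1)·f(k+1) = (k + 4)·f(k) + (k - 1/2).
From deg A=1, deg B=1, deg C=1: d=3.
Match coefficients ⇒ f(k) = -k/2.
R(k) = B(k−1)·f(k)/C(k) = -k*(k + 4)/(2*k - 1); s_k = R·t_k = -k/((k + 1)*(k + 2)*(k + 3)).
Verify: (2*k - 1)/(k**4 + 10*k**3 + 35*k**2 + 50*k + 24) matches t_k.
Σ_(k=1)^(9) t_k = s_(10) − s_(1) = -5/858 − (-1/24) = 41/1144.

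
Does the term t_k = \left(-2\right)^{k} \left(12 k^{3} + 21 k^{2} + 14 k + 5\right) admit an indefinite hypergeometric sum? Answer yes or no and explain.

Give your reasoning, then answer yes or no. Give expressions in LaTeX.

Yes. s_k = \left(-2\right)^{k} \left(- 4 k^{3} + k^{2} + 2 k - 1\right).

Ratio r(k) = 2*(-12*k**3 - 57*k**2 - 92*k - 52)/(12*k**3 + 21*k**2 + 14*k + 5).
Gosper form: A/B · C(k+1)/C(k) with A=-2, B=1, C=k**3 + 7*k**2/4 + 7*k/6 + 5/12.
Key eq: (-2)·f(k+1) = (1)·f(k) + (k**3 + 7*k**2/4 + 7*k/6 + 5/12).
deg f ≤ 3 (via 0,0,3).
Match coefficients ⇒ f(k) = -(4*k**3 - k**2 - 2*k + 1)/12.
Certificate R = B(k−1)f/C = -(4*k**3 - k**2 - 2*k + 1)/((k + 1)*(12*k**2 + 9*k + 5)) gives s_k = (-2)**k*(-4*k**3 + k**2 + 2*k - 1).
Δs = (-2)**k*(12*k**3 + 21*k**2 + 14*k + 5), as required.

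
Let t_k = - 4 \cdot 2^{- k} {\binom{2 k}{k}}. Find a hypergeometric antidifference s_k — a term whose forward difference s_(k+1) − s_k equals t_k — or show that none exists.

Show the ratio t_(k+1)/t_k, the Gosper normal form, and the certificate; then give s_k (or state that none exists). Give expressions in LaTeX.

none (Gosper's algorithm certifies no s_k)

Step 1: r(k) = (2*k + 1)/(k + 1).
A = 2*k + 1, B = k + 1, C = 1.
Need (2*k + 1)·f(k+1) − (k)·f(k) = 1.
Bound: deg f ≤ -1.
deg f ≤ -1 is impossible — no certificate.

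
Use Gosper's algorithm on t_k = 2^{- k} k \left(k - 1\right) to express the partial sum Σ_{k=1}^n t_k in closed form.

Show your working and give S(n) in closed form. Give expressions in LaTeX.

Compute t_(k+1)/t_k: get (k + 1)/(2*(k - 1)).
Gosper form: A/B · C(k+1)/C(k) with A=1/2, B=1, C=k**2 - k.
Set up (1/2)·f(k+1) − (1)·f(k) − (k**2 - k) = 0.
d = 2 from the (0,0,2) case.
Solving with deg f ≤ 2: f(k) = -2*(k**2 + k + 2).
So s_k = (B(k−1)f/C)·t_k = (-2*(k**2 + k + 2)/(k*(k - 1)))·t_k = -2**(1 - k)*(k**2 + k + 2).
s_(k+1) − s_k = k*(k - 1)/2**k = t_k.
Telescope: S(n) = s_(n+1) − s_(1) = (-n**2 - 3*n - 4)/2**n − (-4) = (2**(n + 2) - n**2 - 3*n - 4)/2**n.

S(n) = 2^{- n} \left(2^{n + 2} - n^{2} - 3 n - 4\right)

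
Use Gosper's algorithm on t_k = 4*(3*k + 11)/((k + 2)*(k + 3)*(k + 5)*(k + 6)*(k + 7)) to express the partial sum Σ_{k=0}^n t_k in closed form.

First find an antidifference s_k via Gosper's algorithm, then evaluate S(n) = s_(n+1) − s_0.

r(k) = (k + 2)*(k + 5)*(3*k + 14)/((k + 4)*(k + 8)*(3*k + 11)) after simplifying.
Factor: A=k + 2; B=k + 8; C=k**2 + 23*k/3 + 44/3.
Key eq: (k + 2)·f(k+1) = (k + 7)·f(k) + (k**2 + 23*k/3 + 44/3).
deg f ≤ 5 (via 1,1,2).
Solving with deg f ≤ 5: f(k) = k*(k + 3)*(k + 4)*(k**2 + 13*k + 52)/180.
R(k) = B(k−1)·f(k)/C(k) = k*(k + 3)*(k + 7)*(k**2 + 13*k + 52)/(60*(3*k + 11)); s_k = R·t_k = k*(k**2 + 13*k + 52)/(15*(k**3 + 13*k**2 + 52*k + 60)).
Δs = 4*(3*k + 11)/(k**5 + 23*k**4 + 203*k**3 + 853*k**2 + 1692*k + 1260), as required.
Evaluate: s_(n+1) = (n**3 + 16*n**2 + 81*n + 66)/(15*(n**3 + 16*n**2 + 81*n + 126)); subtract s_(0) = 0 ⇒ S(n) = (n**3 + 16*n**2 + 81*n + 66)/(15*(n**3 + 16*n**2 + 81*n + 126)).

S(n) = (n**3 + 16*n**2 + 81*n + 66)/(15*(n**3 + 16*n**2 + 81*n + 126))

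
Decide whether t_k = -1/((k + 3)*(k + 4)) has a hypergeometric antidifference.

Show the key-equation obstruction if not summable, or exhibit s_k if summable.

r(k) = (k + 3)/(k + 5) after simplifying.
Factor: A=k + 3; B=k + 5; C=1.
Solve (k + 3)·f(k+1) − (k + 4)·f(k) = 1.
Bound: deg f ≤ 1.
Match coefficients ⇒ f(k) = k/3.
Then R = B(k−1)f/C = k*(k + 4)/3, so s_k = R(k)·t_k = -k/(3*k + 9).
s_(k+1) − s_k = -1/(k**2 + 7*k + 12) = t_k.

Yes. s_k = -k/(3*k + 9).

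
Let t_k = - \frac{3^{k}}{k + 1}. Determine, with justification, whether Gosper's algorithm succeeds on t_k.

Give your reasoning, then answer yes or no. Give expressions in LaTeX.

Ratio r(k) = 3*(k + 1)/(k + 2).
So A=3*k + 3 and B=k + 2, with C=1.
f must satisfy (3*k + 3)·f(k+1) − (k + 1)·f(k) = 1.
d = -1 from the (1,1,0) case.
Bound -1 < 0, so the key equation has no polynomial solution.

No. Not Gosper-summable.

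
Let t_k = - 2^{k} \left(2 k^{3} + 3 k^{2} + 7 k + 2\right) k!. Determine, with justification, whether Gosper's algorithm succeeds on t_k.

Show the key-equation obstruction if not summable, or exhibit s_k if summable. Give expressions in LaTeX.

t_(k+1)/t_k = 2*(2*k**4 + 11*k**3 + 28*k**2 + 33*k + 14)/(2*k**3 + 3*k**2 + 7*k + 2).
A = 2*k + 2, B = 1, C = k**3 + 3*k**2/2 + 7*k/2 + 1.
Set up (2*k + 2)·f(k+1) − (1)·f(k) − (k**3 + 3*k**2/2 + 7*k/2 + 1) = 0.
d = 2 from the (1,0,3) case.
Match coefficients ⇒ f(k) = (k**2 - k + 2)/2.
R(k) = B(k−1)·f(k)/C(k) = (k**2 - k + 2)/(2*k**3 + 3*k**2 + 7*k + 2); s_k = R·t_k = -2**k*(k**2 - k + 2)*factorial(k).
Δs = -2**k*(2*k**3 + 3*k**2 + 7*k + 2)*factorial(k), as required.

Yes. s_k = - 2^{k} \left(k^{2} - k + 2\right) k!.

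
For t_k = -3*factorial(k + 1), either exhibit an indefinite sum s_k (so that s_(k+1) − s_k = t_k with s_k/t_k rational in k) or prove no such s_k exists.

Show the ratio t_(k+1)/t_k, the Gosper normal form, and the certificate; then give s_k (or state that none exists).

Ratio r(k) = k + 2.
Factor: A=k + 2; B=1; C=1.
Key eq: (k + 2)·f(k+1) = (1)·f(k) + (1).
d = -1 from the (1,0,0) case.
d = -1 < 0 ⇒ no nonzero polynomial f; not summable.

no hypergeometric antidifference exists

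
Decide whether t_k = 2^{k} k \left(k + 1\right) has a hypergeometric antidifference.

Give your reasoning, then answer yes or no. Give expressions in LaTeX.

Yes. s_k = 2^{k} \left(k^{2} - 3 k + 4\right).

Step 1: r(k) = 2 + 4/k.
Take A(k)=2, B(k)=1, C(k)=k**2 + k.
Solve (2)·f(k+1) − (1)·f(k) = k**2 + k.
Degrees (0,0,2) ⇒ d ≤ 2.
Match coefficients ⇒ f(k) = k**2 - 3*k + 4.
Then R = B(k−1)f/C = (k**2 - 3*k + 4)/(k*(k + 1)), so s_k = R(k)·t_k = 2**k*(k**2 - 3*k + 4).
Check: Δs_k = 2**k*k*(k + 1). ✓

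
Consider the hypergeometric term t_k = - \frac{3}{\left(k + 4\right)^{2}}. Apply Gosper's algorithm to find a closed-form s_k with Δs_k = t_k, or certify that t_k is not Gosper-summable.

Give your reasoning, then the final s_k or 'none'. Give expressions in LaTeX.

The ratio is (k + 4)**2/(k + 5)**2.
Gosper form: A/B · C(k+1)/C(k) with A=k**2 + 8*k + 16, B=k**2 + 10*k + 25, C=1.
Need (k**2 + 8*k + 16)·f(k+1) − (k**2 + 8*k + 16)·f(k) = 1.
From deg A=2, deg B=2, deg C=0: d=0.
Write f(k) = c0. Then LHS − RHS = -1, requiring -1 = 0: contradictory. No certificate.

none (Gosper's algorithm certifies no s_k)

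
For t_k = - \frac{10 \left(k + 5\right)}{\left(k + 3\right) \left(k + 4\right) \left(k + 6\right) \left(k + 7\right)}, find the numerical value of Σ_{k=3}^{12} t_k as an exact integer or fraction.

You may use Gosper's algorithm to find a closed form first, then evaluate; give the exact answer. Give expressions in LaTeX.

Compute t_(k+1)/t_k: get (k + 3)*(k + 6)**2/((k + 5)**2*(k + 8)).
A = k + 3, B = k + 8, C = k**2 + 10*k + 25.
f must satisfy (k + 3)·f(k+1) − (k + 7)·f(k) = k**2 + 10*k + 25.
Degrees (1,1,2) ⇒ d ≤ 4.
Solve for f: f(k) = k*(k + 4)*(k + 5)*(k + 9)/36 (degree 4 ≤ 4).
R(k) = B(k−1)·f(k)/C(k) = k*(k + 4)*(k + 7)*(k + 9)/(36*(k + 5)); s_k = R·t_k = 5*k*(-k - 9)/(18*(k**2 + 9*k + 18)).
Check: Δs_k = 10*(-k - 5)/(k**4 + 20*k**3 + 145*k**2 + 450*k + 504). ✓
Sum = s_(13) − s_(3); s_(13) = -715/2736, s_(3) = -5/27 ⇒ -625/8208.

Σ = -625/8208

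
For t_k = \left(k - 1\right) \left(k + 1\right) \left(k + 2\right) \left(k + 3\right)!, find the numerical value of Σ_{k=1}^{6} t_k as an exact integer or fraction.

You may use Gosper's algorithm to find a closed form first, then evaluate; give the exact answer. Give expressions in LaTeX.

Σ = 108864000

Step 1: r(k) = k*(k + 3)*(k + 4)/((k - 1)*(k + 1)).
Normal form (A,B,C) = (k + 4, 1, k**3 + 2*k**2 - k - 2).
Need (k + 4)·f(k+1) − (1)·f(k) = k**3 + 2*k**2 - k - 2.
deg f ≤ 2 (via 1,0,3).
Match coefficients ⇒ f(k) = (k - 2)*(k - 1).
Certificate R = B(k−1)f/C = (k - 2)/((k + 1)*(k + 2)) gives s_k = (k - 2)*(k - 1)*factorial(k + 3).
Verify: (k - 1)*(k + 1)*(k + 2)*factorial(k + 3) matches t_k.
Telescoping: Σ = s_(7) − s_(1) = 108864000 − (0) = 108864000.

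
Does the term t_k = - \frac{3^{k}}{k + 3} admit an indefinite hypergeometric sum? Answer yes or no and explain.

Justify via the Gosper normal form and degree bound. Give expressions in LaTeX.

No — negative degree bound, so no certificate f.

Ratio r(k) = 3*(k + 3)/(k + 4).
Factor: A=3*k + 9; B=k + 4; C=1.
Solve (3*k + 9)·f(k+1) − (k + 3)·f(k) = 1.
d = -1 from the (1,1,0) case.
Bound -1 < 0, so the key equation has no polynomial solution.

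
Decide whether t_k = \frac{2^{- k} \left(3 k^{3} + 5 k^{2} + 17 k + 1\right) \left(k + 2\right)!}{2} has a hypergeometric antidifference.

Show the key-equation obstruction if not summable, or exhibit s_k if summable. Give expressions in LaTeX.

Yes. s_k = 2^{- k} \left(3 k^{2} - 4 k + 4\right) \left(k + 2\right)!.

The ratio is (3*k**4 + 23*k**3 + 78*k**2 + 134*k + 78)/(2*(3*k**3 + 5*k**2 + 17*k + 1)).
Normal form (A,B,C) = (k/2 + 3/2, 1, k**3 + 5*k**2/3 + 17*k/3 + 1/3).
Need (k/2 + 3/2)·f(k+1) − (1)·f(k) = k**3 + 5*k**2/3 + 17*k/3 + 1/3.
From deg A=1, deg B=0, deg C=3: d=2.
Solving with deg f ≤ 2: f(k) = 2*(3*k**2 - 4*k + 4)/3.
Certificate R = B(k−1)f/C = 2*(3*k**2 - 4*k + 4)/(3*k**3 + 5*k**2 + 17*k + 1) gives s_k = (3*k**2 - 4*k + 4)*factorial(k + 2)/2**k.
Δs = (3*k**3 + 5*k**2 + 17*k + 1)*factorial(k + 2)/(2*2**k), as required.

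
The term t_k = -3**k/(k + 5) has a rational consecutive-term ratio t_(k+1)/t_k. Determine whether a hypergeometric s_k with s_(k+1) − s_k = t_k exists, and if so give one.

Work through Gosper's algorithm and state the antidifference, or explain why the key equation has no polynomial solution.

The ratio is 3*(k + 5)/(k + 6).
Normal form (A,B,C) = (3*k + 15, k + 6, 1).
Key eq: (3*k + 15)·f(k+1) = (k + 5)·f(k) + (1).
Degrees (1,1,0) ⇒ d ≤ -1.
Negative degree bound (-1): no f exists, t_k not Gosper-summable.

no hypergeometric antidifference exists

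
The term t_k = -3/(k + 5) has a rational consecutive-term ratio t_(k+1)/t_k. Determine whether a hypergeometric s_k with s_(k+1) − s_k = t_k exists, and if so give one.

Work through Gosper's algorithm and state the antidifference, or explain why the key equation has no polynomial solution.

t_(k+1)/t_k = (k + 5)/(k + 6).
A = k + 5, B = k + 6, C = 1.
Set up (k + 5)·f(k+1) − (k + 5)·f(k) − (1) = 0.
Bound: deg f ≤ 0.
f = c0 ⇒ A·f(k+1) − B(k−1)·f(k) − C = -1. The system {-1 = 0} is inconsistent; no antidifference.

none (Gosper's algorithm certifies no s_k)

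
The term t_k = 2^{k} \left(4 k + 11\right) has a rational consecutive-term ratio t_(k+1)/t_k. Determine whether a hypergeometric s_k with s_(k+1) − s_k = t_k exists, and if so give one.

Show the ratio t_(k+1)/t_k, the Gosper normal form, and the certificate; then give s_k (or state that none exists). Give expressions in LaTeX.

t_(k+1)/t_k = 2*(4*k + 15)/(4*k + 11).
Take A(k)=2, B(k)=1, C(k)=k + 11/4.
Key eq: (2)·f(k+1) = (1)·f(k) + (k + 11/4).
Bound: deg f ≤ 1.
Coefficient equations give f(k) = (4*k + 3)/4.
So s_k = (B(k−1)f/C)·t_k = ((4*k + 3)/(4*k + 11))·t_k = 2**k*(4*k + 3).
Δs = 2**k*(4*k + 11), as required.

s_k = 2^{k} \left(4 k + 3\right)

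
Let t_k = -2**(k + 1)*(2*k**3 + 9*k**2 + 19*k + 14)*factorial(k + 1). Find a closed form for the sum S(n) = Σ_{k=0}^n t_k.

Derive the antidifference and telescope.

S(n) = -4*2**n*n**4*factorial(n) - 24*2**n*n**3*factorial(n) - 60*2**n*n**2*factorial(n) - 72*2**n*n*factorial(n) - 32*2**n*factorial(n) + 4

r(k) = 2*(2*k**4 + 19*k**3 + 73*k**2 + 130*k + 88)/(2*k**3 + 9*k**2 + 19*k + 14) after simplifying.
Factor: A=2*k + 4; B=1; C=k**3 + 9*k**2/2 + 19*k/2 + 7.
Set up (2*k + 4)·f(k+1) − (1)·f(k) − (k**3 + 9*k**2/2 + 19*k/2 + 7) = 0.
From deg A=1, deg B=0, deg C=3: d=2.
Solving with deg f ≤ 2: f(k) = (k**2 + k + 2)/2.
R(k) = B(k−1)·f(k)/C(k) = (k**2 + k + 2)/(2*k**3 + 9*k**2 + 19*k + 14); s_k = R·t_k = -2**(k + 1)*(k**2 + k + 2)*factorial(k + 1).
Δs = -2**(k + 1)*(2*k**3 + 9*k**2 + 19*k + 14)*factorial(k + 1), as required.
Telescope: S(n) = s_(n+1) − s_(0) = -2**(n + 2)*(n**2 + 3*n + 4)*factorial(n + 2) − (-4) = -4*2**n*n**4*factorial(n) - 24*2**n*n**3*factorial(n) - 60*2**n*n**2*factorial(n) - 72*2**n*n*factorial(n) - 32*2**n*factorial(n) + 4.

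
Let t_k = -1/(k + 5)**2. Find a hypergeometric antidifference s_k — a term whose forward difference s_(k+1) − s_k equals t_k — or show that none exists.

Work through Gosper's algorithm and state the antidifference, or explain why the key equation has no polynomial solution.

not Gosper-summable; s_k does not exist

Step 1: r(k) = (k + 5)**2/(k + 6)**2.
Factor: A=k**2 + 10*k + 25; B=k**2 + 12*k + 36; C=1.
Solve (k**2 + 10*k + 25)·f(k+1) − (k**2 + 10*k + 25)·f(k) = 1.
From deg A=2, deg B=2, deg C=0: d=0.
Write f(k) = c0. Then LHS − RHS = -1, requiring -1 = 0: contradictory. No certificate.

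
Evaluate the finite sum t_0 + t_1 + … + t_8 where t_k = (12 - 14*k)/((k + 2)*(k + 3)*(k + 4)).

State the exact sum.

Step 1: r(k) = (k + 2)*(7*k + 1)/((k + 5)*(7*k - 6)).
Factor: A=k + 2; B=k + 5; C=k - 6/7.
Solve (k + 2)·f(k+1) − (k + 4)·f(k) = k - 6/7.
From deg A=1, deg B=1, deg C=1: d=2.
Coefficient equations give f(k) = k*(2*k - 11)/21.
Certificate R = B(k−1)f/C = k*(k + 4)*(2*k - 11)/(3*(7*k - 6)) gives s_k = -2*k*(2*k - 11)/(3*(k + 2)*(k + 3)).
Check: Δs_k = 2*(6 - 7*k)/(k**3 + 9*k**2 + 26*k + 24). ✓
Σ_(k=0)^(8) t_k = s_(9) − s_(0) = -7/22 − (0) = -7/22.

Σ = -7/22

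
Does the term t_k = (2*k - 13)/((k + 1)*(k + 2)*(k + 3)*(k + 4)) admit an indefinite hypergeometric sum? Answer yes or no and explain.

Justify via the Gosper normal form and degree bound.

Step 1: r(k) = (k + 1)*(2*k - 11)/((k + 5)*(2*k - 13)).
Factor: A=k + 1; B=k + 5; C=k - 13/2.
f must satisfy (k + 1)·f(k+1) − (k + 4)·f(k) = k - 13/2.
d = 3 from the (1,1,1) case.
Match coefficients ⇒ f(k) = -k*(2*k**2 + 12*k + 25)/6.
R(k) = B(k−1)·f(k)/C(k) = -k*(k + 4)*(2*k**2 + 12*k + 25)/(3*(2*k - 13)); s_k = R·t_k = k*(-2*k**2 - 12*k - 25)/(3*(k + 1)*(k + 2)*(k + 3)).
Check: Δs_k = (2*k - 13)/(k**4 + 10*k**3 + 35*k**2 + 50*k + 24). ✓

Yes. s_k = k*(-2*k**2 - 12*k - 25)/(3*(k + 1)*(k + 2)*(k + 3)).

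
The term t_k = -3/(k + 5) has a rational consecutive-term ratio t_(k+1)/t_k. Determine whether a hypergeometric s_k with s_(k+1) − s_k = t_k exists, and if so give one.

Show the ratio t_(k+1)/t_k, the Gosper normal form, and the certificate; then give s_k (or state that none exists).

none — t_k is not Gosper-summable

Compute t_(k+1)/t_k: get (k + 5)/(k + 6).
So A=k + 5 and B=k + 6, with C=1.
Set up (k + 5)·f(k+1) − (k + 5)·f(k) − (1) = 0.
deg f ≤ 0 (via 1,1,0).
Generic f = c0 gives residual -1; -1 = 0 cannot hold, so t_k is not Gosper-summable.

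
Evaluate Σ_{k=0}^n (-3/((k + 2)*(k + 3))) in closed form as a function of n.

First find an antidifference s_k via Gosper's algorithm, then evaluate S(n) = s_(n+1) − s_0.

S(n) = 3*(-n - 1)/(2*(n + 3))

r(k) = (k + 2)/(k + 4) after simplifying.
Gosper form: A/B · C(k+1)/C(k) with A=k + 2, B=k + 4, C=1.
Set up (k + 2)·f(k+1) − (k + 3)·f(k) − (1) = 0.
deg f ≤ 1 (via 1,1,0).
Solving with deg f ≤ 1: f(k) = k/2.
R(k) = B(k−1)·f(k)/C(k) = k*(k + 3)/2; s_k = R·t_k = -3*k/(2*k + 4).
Δs = -3/(k**2 + 5*k + 6), as required.
s_(n+1) = 3*(-n - 1)/(2*(n + 3)) and s_(0) = 0, so S(n) = 3*(-n - 1)/(2*(n + 3)).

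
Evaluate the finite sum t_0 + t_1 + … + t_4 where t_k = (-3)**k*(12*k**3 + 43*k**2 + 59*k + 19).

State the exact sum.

r(k) = 3*(-12*k**3 - 79*k**2 - 181*k - 133)/(12*k**3 + 43*k**2 + 59*k + 19) after simplifying.
So A=-3 and B=1, with C=k**3 + 43*k**2/12 + 59*k/12 + 19/12.
Key eq: (-3)·f(k+1) = (1)·f(k) + (k**3 + 43*k**2/12 + 59*k/12 + 19/12).
d = 3 from the (0,0,3) case.
A polynomial solution: f(k) = -(3*k**3 + 4*k**2 + 2*k - 2)/12.
So s_k = (B(k−1)f/C)·t_k = (-(3*k**3 + 4*k**2 + 2*k - 2)/(12*k**3 + 43*k**2 + 59*k + 19))·t_k = (-3)**k*(-3*k**3 - 4*k**2 - 2*k + 2).
Check: Δs_k = (-3)**k*(12*k**3 + 43*k**2 + 59*k + 19). ✓
Sum = s_(5) − s_(0); s_(5) = 117369, s_(0) = 2 ⇒ 117367.

Σ = 117367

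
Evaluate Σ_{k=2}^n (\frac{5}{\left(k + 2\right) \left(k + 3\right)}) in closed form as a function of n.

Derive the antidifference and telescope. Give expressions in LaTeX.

Compute t_(k+1)/t_k: get (k + 2)/(k + 4).
Take A(k)=k + 2, B(k)=k + 4, C(k)=1.
f must satisfy (k + 2)·f(k+1) − (k + 3)·f(k) = 1.
Bound: deg f ≤ 1.
Coefficient equations give f(k) = k/2.
So s_k = (B(k−1)f/C)·t_k = (k*(k + 3)/2)·t_k = 5*k/(2*(k + 2)).
Δs = 5/(k**2 + 5*k + 6), as required.
Telescope: S(n) = s_(n+1) − s_(2) = 5*(n + 1)/(2*(n + 3)) − (5/4) = 5*(n - 1)/(4*(n + 3)).

S(n) = \frac{5 \left(n - 1\right)}{4 \left(n + 3\right)}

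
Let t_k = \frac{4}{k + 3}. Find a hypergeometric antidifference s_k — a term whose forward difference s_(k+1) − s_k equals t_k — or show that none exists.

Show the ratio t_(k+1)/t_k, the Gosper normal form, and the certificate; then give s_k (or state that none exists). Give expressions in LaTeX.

no hypergeometric antidifference exists

The ratio is (k + 3)/(k + 4).
Normal form (A,B,C) = (k + 3, k + 4, 1).
Need (k + 3)·f(k+1) − (k + 3)·f(k) = 1.
Degrees (1,1,0) ⇒ d ≤ 0.
Put f(k) = c0: A·f(k+1) − B(k−1)·f(k) − C = -1; need -1 = 0 — inconsistent ⇒ no f, not summable.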